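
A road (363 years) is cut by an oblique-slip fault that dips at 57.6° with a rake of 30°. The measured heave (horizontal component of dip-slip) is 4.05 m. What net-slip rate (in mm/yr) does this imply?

41.6 mm/yr

dip-slip = heave / cos(dip) = 4.05 / cos(57.6°) = 7.558 m
net slip = dip-slip / sin(rake) = 7.558 / sin(30°) = 15.12 m
rate = 15.12 m / 363 years = 0.0416 m/yr = 41.6 mm/yr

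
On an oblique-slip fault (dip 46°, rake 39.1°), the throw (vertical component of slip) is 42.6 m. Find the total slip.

dip-slip = throw / sin(dip) = 42.6 / sin(46°) = 59.22 m
net slip = dip-slip / sin(rake) = 59.22 / sin(39.1°) = 93.9 m

93.9 m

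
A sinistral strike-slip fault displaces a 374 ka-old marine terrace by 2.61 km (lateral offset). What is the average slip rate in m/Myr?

rate = 2.61 km / 374 ka = 0.00698 m/yr = 6980 m/Myr

6980 m/Myr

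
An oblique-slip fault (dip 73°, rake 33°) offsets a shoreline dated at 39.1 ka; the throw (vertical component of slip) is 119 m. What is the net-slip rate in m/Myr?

5840 m/Myr

dip-slip = throw / sin(dip) = 119 / sin(73°) = 124.4 m
net slip = dip-slip / sin(rake) = 124.4 / sin(33°) = 228.5 m
rate = 228.5 m / 39.1 ka = 0.00584 m/yr = 5840 m/Myr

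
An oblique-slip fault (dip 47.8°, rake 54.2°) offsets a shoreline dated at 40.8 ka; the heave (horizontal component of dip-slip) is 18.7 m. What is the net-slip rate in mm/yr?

0.841 mm/yr

dip-slip = heave / cos(dip) = 18.7 / cos(47.8°) = 27.84 m
net slip = dip-slip / sin(rake) = 27.84 / sin(54.2°) = 34.32 m
rate = 34.32 m / 40.8 ka = 0.000841 m/yr = 0.841 mm/yr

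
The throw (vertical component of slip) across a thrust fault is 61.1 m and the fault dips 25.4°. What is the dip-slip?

142 m

dip-slip = throw / sin(dip) = 61.1 / sin(25.4°) = 142 m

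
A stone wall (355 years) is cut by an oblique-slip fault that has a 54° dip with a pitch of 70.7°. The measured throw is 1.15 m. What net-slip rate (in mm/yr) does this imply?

4.24 mm/yr

dip-slip = throw / sin(dip) = 1.15 / sin(54°) = 1.421 m
net slip = dip-slip / sin(rake) = 1.421 / sin(70.7°) = 1.506 m
rate = 1.506 m / 355 years = 0.00424 m/yr = 4.24 mm/yr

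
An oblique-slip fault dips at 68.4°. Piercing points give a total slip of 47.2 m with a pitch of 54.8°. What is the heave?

dip-slip = net slip × sin(rake) = 47.2 m × sin(54.8°) = 38.57 m
heave = dip-slip × cos(dip) = 38.57 × cos(68.4°) = 14.2 m

14.2 m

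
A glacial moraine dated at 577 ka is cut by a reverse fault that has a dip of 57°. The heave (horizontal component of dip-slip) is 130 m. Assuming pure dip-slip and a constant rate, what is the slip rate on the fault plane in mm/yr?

dip-slip = heave / cos(dip) = 130 m / cos(57°) = 238.7 m
rate = 238.7 m / 577 ka = 0.000414 m/yr = 0.414 mm/yr

0.414 mm/yr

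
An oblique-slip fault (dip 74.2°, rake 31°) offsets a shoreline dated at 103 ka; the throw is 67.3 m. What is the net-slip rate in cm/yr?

0.132 cm/yr

dip-slip = throw / sin(dip) = 67.3 / sin(74.2°) = 69.94 m
net slip = dip-slip / sin(rake) = 69.94 / sin(31°) = 135.8 m
rate = 135.8 m / 103 ka = 0.00132 m/yr = 0.132 cm/yr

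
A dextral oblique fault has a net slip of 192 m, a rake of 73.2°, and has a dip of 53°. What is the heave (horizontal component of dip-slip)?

111 m

dip-slip = net slip × sin(rake) = 192 m × sin(73.2°) = 183.8 m
heave = dip-slip × cos(dip) = 183.8 × cos(53°) = 111 m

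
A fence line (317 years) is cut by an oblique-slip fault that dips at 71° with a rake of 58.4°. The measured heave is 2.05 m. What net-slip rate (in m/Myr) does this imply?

dip-slip = heave / cos(dip) = 2.05 / cos(71°) = 6.297 m
net slip = dip-slip / sin(rake) = 6.297 / sin(58.4°) = 7.393 m
rate = 7.393 m / 317 years = 0.0233 m/yr = 23300 m/Myr

23300 m/Myr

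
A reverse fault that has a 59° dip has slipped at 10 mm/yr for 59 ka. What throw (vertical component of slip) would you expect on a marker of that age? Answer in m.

506 m

dip-slip = rate × time = 10 mm/yr × 59 ka = 590 m
throw = dip-slip × sin(dip) = 590 × sin(59°) = 506 m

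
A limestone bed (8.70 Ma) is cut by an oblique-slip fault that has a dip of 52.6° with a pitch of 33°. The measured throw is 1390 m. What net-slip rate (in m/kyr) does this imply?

0.369 m/kyr

dip-slip = throw / sin(dip) = 1390 / sin(52.6°) = 1750 m
net slip = dip-slip / sin(rake) = 1750 / sin(33°) = 3213 m
rate = 3213 m / 8.70 Ma = 0.000369 m/yr = 0.369 m/kyr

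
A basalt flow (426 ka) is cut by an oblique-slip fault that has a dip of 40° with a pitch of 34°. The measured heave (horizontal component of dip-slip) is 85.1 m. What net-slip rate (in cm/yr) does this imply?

dip-slip = heave / cos(dip) = 85.1 / cos(40°) = 111.1 m
net slip = dip-slip / sin(rake) = 111.1 / sin(34°) = 198.7 m
rate = 198.7 m / 426 ka = 0.000466 m/yr = 0.0466 cm/yr

0.0466 cm/yr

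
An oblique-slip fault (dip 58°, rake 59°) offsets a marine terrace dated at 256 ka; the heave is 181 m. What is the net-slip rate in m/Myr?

dip-slip = heave / cos(dip) = 181 / cos(58°) = 341.6 m
net slip = dip-slip / sin(rake) = 341.6 / sin(59°) = 398.5 m
rate = 398.5 m / 256 ka = 0.00156 m/yr = 1560 m/Myr

1560 m/Myr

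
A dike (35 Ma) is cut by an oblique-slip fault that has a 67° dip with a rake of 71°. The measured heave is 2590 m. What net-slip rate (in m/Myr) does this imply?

dip-slip = heave / cos(dip) = 2590 / cos(67°) = 6629 m
net slip = dip-slip / sin(rake) = 6629 / sin(71°) = 7011 m
rate = 7011 m / 35 Ma = 0.000200 m/yr = 200 m/Myr

200 m/Myr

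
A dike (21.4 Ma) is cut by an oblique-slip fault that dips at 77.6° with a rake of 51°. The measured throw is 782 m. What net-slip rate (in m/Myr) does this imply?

dip-slip = throw / sin(dip) = 782 / sin(77.6°) = 800.7 m
net slip = dip-slip / sin(rake) = 800.7 / sin(51°) = 1030 m
rate = 1030 m / 21.4 Ma = 0.0000481 m/yr = 48.1 m/Myr

48.1 m/Myr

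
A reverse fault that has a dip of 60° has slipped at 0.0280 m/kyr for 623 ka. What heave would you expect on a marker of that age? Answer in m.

8.72 m

dip-slip = rate × time = 0.0280 m/kyr × 623 ka = 17.44 m
heave = dip-slip × cos(dip) = 17.44 × cos(60°) = 8.72 m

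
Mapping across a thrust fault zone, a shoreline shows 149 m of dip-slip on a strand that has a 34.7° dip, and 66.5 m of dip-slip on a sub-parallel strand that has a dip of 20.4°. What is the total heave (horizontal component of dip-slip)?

185 m

heave_A = 149 × cos(34.7°) = 122.5 m
heave_B = 66.5 × cos(20.4°) = 62.33 m
total = 122.5 + 62.33 = 185 m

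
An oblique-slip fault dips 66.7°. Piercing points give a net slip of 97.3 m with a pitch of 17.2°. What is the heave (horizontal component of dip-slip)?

dip-slip = net slip × sin(rake) = 97.3 m × sin(17.2°) = 28.77 m
heave = dip-slip × cos(dip) = 28.77 × cos(66.7°) = 11.4 m

11.4 m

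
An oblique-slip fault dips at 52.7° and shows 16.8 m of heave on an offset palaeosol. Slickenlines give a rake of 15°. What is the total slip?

dip-slip = heave / cos(dip) = 16.8 / cos(52.7°) = 27.72 m
net slip = dip-slip / sin(rake) = 27.72 / sin(15°) = 107 m

107 m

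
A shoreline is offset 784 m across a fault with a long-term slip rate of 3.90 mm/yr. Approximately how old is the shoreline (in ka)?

age = offset / rate = 784 m / (3.90 mm/yr) = 201000 yr = 201 ka

201 ka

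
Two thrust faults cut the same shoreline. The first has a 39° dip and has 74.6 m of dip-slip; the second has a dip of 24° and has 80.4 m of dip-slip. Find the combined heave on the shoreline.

heave_A = 74.6 × cos(39°) = 57.98 m
heave_B = 80.4 × cos(24°) = 73.45 m
total = 57.98 + 73.45 = 131 m

131 m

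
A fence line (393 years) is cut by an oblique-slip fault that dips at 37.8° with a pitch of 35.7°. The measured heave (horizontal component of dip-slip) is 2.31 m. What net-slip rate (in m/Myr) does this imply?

12700 m/Myr

dip-slip = heave / cos(dip) = 2.31 / cos(37.8°) = 2.923 m
net slip = dip-slip / sin(rake) = 2.923 / sin(35.7°) = 5.010 m
rate = 5.010 m / 393 years = 0.0127 m/yr = 12700 m/Myr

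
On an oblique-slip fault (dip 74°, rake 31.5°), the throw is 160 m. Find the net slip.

dip-slip = throw / sin(dip) = 160 / sin(74°) = 166.4 m
net slip = dip-slip / sin(rake) = 166.4 / sin(31.5°) = 319 m

319 m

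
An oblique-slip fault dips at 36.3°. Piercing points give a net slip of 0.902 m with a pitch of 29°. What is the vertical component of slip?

dip-slip = net slip × sin(rake) = 0.902 m × sin(29°) = 0.4373 m
throw = dip-slip × sin(dip) = 0.4373 × sin(36.3°) = 0.259 m

0.259 m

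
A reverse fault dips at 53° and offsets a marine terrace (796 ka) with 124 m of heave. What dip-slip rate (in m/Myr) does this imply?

dip-slip = heave / cos(dip) = 124 m / cos(53°) = 206 m
rate = 206 m / 796 ka = 0.000259 m/yr = 259 m/Myr

259 m/Myr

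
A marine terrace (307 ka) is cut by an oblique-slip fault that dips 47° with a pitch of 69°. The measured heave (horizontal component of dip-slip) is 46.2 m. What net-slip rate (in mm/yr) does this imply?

0.236 mm/yr

dip-slip = heave / cos(dip) = 46.2 / cos(47°) = 67.74 m
net slip = dip-slip / sin(rake) = 67.74 / sin(69°) = 72.56 m
rate = 72.56 m / 307 ka = 0.000236 m/yr = 0.236 mm/yr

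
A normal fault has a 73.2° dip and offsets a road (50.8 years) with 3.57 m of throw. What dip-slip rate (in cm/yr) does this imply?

dip-slip = throw / sin(dip) = 3.57 m / sin(73.2°) = 3.729 m
rate = 3.729 m / 50.8 years = 0.0734 m/yr = 7.34 cm/yr

7.34 cm/yr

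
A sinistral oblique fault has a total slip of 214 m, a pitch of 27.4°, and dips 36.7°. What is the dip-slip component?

dip-slip = net slip × sin(rake) = 214 m × sin(27.4°) = 98.5 m

98.5 m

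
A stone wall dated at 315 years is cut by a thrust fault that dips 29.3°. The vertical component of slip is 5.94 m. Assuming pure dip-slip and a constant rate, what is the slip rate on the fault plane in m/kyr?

dip-slip = throw / sin(dip) = 5.94 m / sin(29.3°) = 12.14 m
rate = 12.14 m / 315 years = 0.0385 m/yr = 38.5 m/kyr

38.5 m/kyr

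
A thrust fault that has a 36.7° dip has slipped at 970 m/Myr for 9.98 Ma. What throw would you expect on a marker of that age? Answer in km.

5.79 km

dip-slip = rate × time = 970 m/Myr × 9.98 Ma = 9681 m
throw = dip-slip × sin(dip) = 9681 × sin(36.7°) = 5790 m = 5.79 km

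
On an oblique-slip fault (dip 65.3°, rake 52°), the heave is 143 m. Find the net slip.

dip-slip = heave / cos(dip) = 143 / cos(65.3°) = 342.2 m
net slip = dip-slip / sin(rake) = 342.2 / sin(52°) = 434 m

434 m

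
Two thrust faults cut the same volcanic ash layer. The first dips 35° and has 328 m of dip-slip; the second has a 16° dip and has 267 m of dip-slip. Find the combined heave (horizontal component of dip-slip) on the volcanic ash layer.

heave_A = 328 × cos(35°) = 268.7 m
heave_B = 267 × cos(16°) = 256.7 m
total = 268.7 + 256.7 = 525 m

525 m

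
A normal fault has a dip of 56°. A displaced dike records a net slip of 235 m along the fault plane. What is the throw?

throw = dip-slip × sin(dip) = 235 m × sin(56°) = 195 m

195 m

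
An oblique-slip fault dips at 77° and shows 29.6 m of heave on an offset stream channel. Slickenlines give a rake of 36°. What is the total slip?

224 m

dip-slip = heave / cos(dip) = 29.6 / cos(77°) = 131.6 m
net slip = dip-slip / sin(rake) = 131.6 / sin(36°) = 224 m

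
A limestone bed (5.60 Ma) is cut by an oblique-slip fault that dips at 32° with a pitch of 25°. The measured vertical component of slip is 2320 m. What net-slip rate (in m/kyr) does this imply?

1.85 m/kyr

dip-slip = throw / sin(dip) = 2320 / sin(32°) = 4378 m
net slip = dip-slip / sin(rake) = 4378 / sin(25°) = 10360 m
rate = 10360 m / 5.60 Ma = 0.00185 m/yr = 1.85 m/kyr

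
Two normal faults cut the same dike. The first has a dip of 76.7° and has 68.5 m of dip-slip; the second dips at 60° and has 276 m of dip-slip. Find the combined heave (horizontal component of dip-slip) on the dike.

154 m

heave_A = 68.5 × cos(76.7°) = 15.76 m
heave_B = 276 × cos(60°) = 138 m
total = 15.76 + 138 = 154 m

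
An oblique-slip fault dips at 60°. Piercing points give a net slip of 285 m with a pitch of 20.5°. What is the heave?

dip-slip = net slip × sin(rake) = 285 m × sin(20.5°) = 99.81 m
heave = dip-slip × cos(dip) = 99.81 × cos(60°) = 49.9 m

49.9 m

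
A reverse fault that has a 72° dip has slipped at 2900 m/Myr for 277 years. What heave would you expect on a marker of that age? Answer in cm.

dip-slip = rate × time = 2900 m/Myr × 277 years = 0.8033 m
heave = dip-slip × cos(dip) = 0.8033 × cos(72°) = 0.248 m = 24.8 cm

24.8 cm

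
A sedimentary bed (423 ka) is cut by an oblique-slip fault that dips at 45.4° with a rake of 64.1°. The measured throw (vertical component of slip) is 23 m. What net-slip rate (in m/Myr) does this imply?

84.9 m/Myr

dip-slip = throw / sin(dip) = 23 / sin(45.4°) = 32.30 m
net slip = dip-slip / sin(rake) = 32.30 / sin(64.1°) = 35.91 m
rate = 35.91 m / 423 ka = 0.0000849 m/yr = 84.9 m/Myr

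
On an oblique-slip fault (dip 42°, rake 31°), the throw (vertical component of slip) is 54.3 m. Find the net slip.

158 m

dip-slip = throw / sin(dip) = 54.3 / sin(42°) = 81.15 m
net slip = dip-slip / sin(rake) = 81.15 / sin(31°) = 158 m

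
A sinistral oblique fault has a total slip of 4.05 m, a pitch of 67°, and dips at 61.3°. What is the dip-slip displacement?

dip-slip = net slip × sin(rake) = 4.05 m × sin(67°) = 3.73 m

3.73 m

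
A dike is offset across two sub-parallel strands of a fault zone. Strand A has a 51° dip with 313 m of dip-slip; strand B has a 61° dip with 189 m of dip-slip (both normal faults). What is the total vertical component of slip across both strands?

throw_A = 313 × sin(51°) = 243.2 m
throw_B = 189 × sin(61°) = 165.3 m
total = 243.2 + 165.3 = 409 m

409 m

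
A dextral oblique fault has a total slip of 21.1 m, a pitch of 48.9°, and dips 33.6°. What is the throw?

8.80 m

dip-slip = net slip × sin(rake) = 21.1 m × sin(48.9°) = 15.90 m
throw = dip-slip × sin(dip) = 15.90 × sin(33.6°) = 8.80 m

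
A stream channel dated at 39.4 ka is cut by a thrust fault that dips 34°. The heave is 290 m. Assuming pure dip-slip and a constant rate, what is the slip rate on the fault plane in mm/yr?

8.88 mm/yr

dip-slip = heave / cos(dip) = 290 m / cos(34°) = 349.8 m
rate = 349.8 m / 39.4 ka = 0.00888 m/yr = 8.88 mm/yr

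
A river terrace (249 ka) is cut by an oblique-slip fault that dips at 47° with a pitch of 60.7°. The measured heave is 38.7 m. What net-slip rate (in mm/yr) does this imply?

0.261 mm/yr

dip-slip = heave / cos(dip) = 38.7 / cos(47°) = 56.75 m
net slip = dip-slip / sin(rake) = 56.75 / sin(60.7°) = 65.07 m
rate = 65.07 m / 249 ka = 0.000261 m/yr = 0.261 mm/yr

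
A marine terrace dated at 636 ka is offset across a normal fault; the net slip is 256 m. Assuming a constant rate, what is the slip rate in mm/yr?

rate = 256 m / 636 ka = 0.000403 m/yr = 0.403 mm/yr

0.403 mm/yr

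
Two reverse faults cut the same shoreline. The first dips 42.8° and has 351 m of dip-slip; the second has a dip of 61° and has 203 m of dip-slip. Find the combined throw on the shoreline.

416 m

throw_A = 351 × sin(42.8°) = 238.5 m
throw_B = 203 × sin(61°) = 177.5 m
total = 238.5 + 177.5 = 416 m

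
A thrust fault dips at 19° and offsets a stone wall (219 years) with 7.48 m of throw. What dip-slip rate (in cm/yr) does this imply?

dip-slip = throw / sin(dip) = 7.48 m / sin(19°) = 22.98 m
rate = 22.98 m / 219 years = 0.105 m/yr = 10.5 cm/yr

10.5 cm/yr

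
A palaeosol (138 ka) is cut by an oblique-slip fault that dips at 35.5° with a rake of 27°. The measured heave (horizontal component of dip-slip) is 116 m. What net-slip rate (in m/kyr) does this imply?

2.27 m/kyr

dip-slip = heave / cos(dip) = 116 / cos(35.5°) = 142.5 m
net slip = dip-slip / sin(rake) = 142.5 / sin(27°) = 313.9 m
rate = 313.9 m / 138 ka = 0.00227 m/yr = 2.27 m/kyr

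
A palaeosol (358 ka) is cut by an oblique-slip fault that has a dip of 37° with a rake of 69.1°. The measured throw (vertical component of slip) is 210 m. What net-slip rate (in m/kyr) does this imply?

1.04 m/kyr

dip-slip = throw / sin(dip) = 210 / sin(37°) = 348.9 m
net slip = dip-slip / sin(rake) = 348.9 / sin(69.1°) = 373.5 m
rate = 373.5 m / 358 ka = 0.00104 m/yr = 1.04 m/kyr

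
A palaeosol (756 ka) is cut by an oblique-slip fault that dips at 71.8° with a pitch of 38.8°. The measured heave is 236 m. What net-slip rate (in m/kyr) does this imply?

1.60 m/kyr

dip-slip = heave / cos(dip) = 236 / cos(71.8°) = 755.6 m
net slip = dip-slip / sin(rake) = 755.6 / sin(38.8°) = 1206 m
rate = 1206 m / 756 ka = 0.00160 m/yr = 1.60 m/kyr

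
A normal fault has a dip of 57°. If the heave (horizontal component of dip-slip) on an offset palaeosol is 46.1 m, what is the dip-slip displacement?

84.6 m

dip-slip = heave / cos(dip) = 46.1 / cos(57°) = 84.6 m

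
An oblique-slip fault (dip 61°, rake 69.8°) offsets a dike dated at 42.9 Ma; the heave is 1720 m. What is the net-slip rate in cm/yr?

dip-slip = heave / cos(dip) = 1720 / cos(61°) = 3548 m
net slip = dip-slip / sin(rake) = 3548 / sin(69.8°) = 3780 m
rate = 3780 m / 42.9 Ma = 0.0000881 m/yr = 0.00881 cm/yr

0.00881 cm/yr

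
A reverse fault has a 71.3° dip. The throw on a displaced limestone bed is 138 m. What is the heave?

heave = throw / tan(dip) = 138 / tan(71.3°) = 46.7 m

46.7 m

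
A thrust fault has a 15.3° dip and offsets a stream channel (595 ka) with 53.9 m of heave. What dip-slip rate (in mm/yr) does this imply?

dip-slip = heave / cos(dip) = 53.9 m / cos(15.3°) = 55.88 m
rate = 55.88 m / 595 ka = 0.0000939 m/yr = 0.0939 mm/yr

0.0939 mm/yr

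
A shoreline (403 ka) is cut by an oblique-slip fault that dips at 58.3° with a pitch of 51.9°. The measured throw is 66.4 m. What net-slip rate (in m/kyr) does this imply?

dip-slip = throw / sin(dip) = 66.4 / sin(58.3°) = 78.04 m
net slip = dip-slip / sin(rake) = 78.04 / sin(51.9°) = 99.17 m
rate = 99.17 m / 403 ka = 0.000246 m/yr = 0.246 m/kyr

0.246 m/kyr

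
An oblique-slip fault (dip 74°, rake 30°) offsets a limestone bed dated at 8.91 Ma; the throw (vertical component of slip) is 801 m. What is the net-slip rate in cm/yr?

0.0187 cm/yr

dip-slip = throw / sin(dip) = 801 / sin(74°) = 833.3 m
net slip = dip-slip / sin(rake) = 833.3 / sin(30°) = 1667 m
rate = 1667 m / 8.91 Ma = 0.000187 m/yr = 0.0187 cm/yr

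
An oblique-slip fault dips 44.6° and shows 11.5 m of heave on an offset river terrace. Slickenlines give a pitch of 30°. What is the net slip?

32.3 m

dip-slip = heave / cos(dip) = 11.5 / cos(44.6°) = 16.15 m
net slip = dip-slip / sin(rake) = 16.15 / sin(30°) = 32.3 m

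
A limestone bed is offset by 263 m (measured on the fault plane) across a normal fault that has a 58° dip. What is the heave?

139 m

heave = dip-slip × cos(dip) = 263 m × cos(58°) = 139 m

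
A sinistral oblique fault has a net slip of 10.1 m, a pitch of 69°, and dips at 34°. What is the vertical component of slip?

5.27 m

dip-slip = net slip × sin(rake) = 10.1 m × sin(69°) = 9.429 m
throw = dip-slip × sin(dip) = 9.429 × sin(34°) = 5.27 m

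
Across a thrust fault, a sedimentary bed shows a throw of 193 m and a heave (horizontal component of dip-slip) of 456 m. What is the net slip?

net slip = √(throw² + heave²) = √(193² + 456²) = 495 m

495 m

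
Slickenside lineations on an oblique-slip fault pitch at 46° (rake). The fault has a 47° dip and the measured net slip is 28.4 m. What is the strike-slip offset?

strike-slip = net slip × cos(rake) = 28.4 m × cos(46°) = 19.7 m

19.7 m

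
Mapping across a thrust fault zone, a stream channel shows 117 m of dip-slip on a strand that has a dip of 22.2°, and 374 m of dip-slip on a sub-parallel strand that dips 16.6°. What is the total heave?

467 m

heave_A = 117 × cos(22.2°) = 108.3 m
heave_B = 374 × cos(16.6°) = 358.4 m
total = 108.3 + 358.4 = 467 m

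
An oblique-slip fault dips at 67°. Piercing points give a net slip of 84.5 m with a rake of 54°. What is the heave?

dip-slip = net slip × sin(rake) = 84.5 m × sin(54°) = 68.36 m
heave = dip-slip × cos(dip) = 68.36 × cos(67°) = 26.7 m

26.7 m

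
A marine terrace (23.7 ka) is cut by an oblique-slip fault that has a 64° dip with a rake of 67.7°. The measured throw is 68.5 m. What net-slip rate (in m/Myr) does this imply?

3480 m/Myr

dip-slip = throw / sin(dip) = 68.5 / sin(64°) = 76.21 m
net slip = dip-slip / sin(rake) = 76.21 / sin(67.7°) = 82.37 m
rate = 82.37 m / 23.7 ka = 0.00348 m/yr = 3480 m/Myr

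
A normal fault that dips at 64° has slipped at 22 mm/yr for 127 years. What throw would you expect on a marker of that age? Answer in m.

2.51 m

dip-slip = rate × time = 22 mm/yr × 127 years = 2.794 m
throw = dip-slip × sin(dip) = 2.794 × sin(64°) = 2.51 m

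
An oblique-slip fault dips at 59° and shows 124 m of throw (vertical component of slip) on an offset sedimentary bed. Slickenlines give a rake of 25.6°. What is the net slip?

335 m

dip-slip = throw / sin(dip) = 124 / sin(59°) = 144.7 m
net slip = dip-slip / sin(rake) = 144.7 / sin(25.6°) = 335 m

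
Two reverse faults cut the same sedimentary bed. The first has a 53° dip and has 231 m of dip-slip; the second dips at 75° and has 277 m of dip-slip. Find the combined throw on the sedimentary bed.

452 m

throw_A = 231 × sin(53°) = 184.5 m
throw_B = 277 × sin(75°) = 267.6 m
total = 184.5 + 267.6 = 452 m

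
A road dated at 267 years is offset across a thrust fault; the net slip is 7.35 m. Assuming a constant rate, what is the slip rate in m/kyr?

27.5 m/kyr

rate = 7.35 m / 267 years = 0.0275 m/yr = 27.5 m/kyr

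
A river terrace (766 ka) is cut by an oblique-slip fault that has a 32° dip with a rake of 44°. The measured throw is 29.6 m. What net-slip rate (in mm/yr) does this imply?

0.105 mm/yr

dip-slip = throw / sin(dip) = 29.6 / sin(32°) = 55.86 m
net slip = dip-slip / sin(rake) = 55.86 / sin(44°) = 80.41 m
rate = 80.41 m / 766 ka = 0.000105 m/yr = 0.105 mm/yr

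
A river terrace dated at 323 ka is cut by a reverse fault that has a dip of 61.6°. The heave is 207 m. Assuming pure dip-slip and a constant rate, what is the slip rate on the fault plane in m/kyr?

1.35 m/kyr

dip-slip = heave / cos(dip) = 207 m / cos(61.6°) = 435.2 m
rate = 435.2 m / 323 ka = 0.00135 m/yr = 1.35 m/kyr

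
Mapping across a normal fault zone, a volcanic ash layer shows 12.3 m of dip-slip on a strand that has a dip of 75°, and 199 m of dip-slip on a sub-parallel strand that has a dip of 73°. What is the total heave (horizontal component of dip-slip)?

heave_A = 12.3 × cos(75°) = 3.183 m
heave_B = 199 × cos(73°) = 58.18 m
total = 3.183 + 58.18 = 61.4 m

61.4 m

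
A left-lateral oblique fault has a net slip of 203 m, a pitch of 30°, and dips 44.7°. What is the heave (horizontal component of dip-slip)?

dip-slip = net slip × sin(rake) = 203 m × sin(30°) = 101.5 m
heave = dip-slip × cos(dip) = 101.5 × cos(44.7°) = 72.1 m

72.1 m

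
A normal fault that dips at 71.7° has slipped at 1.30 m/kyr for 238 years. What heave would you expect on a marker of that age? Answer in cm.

dip-slip = rate × time = 1.30 m/kyr × 238 years = 0.3094 m
heave = dip-slip × cos(dip) = 0.3094 × cos(71.7°) = 0.0971 m = 9.71 cm

9.71 cm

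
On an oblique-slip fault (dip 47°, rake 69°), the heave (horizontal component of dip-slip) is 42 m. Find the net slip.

dip-slip = heave / cos(dip) = 42 / cos(47°) = 61.58 m
net slip = dip-slip / sin(rake) = 61.58 / sin(69°) = 66 m

66 m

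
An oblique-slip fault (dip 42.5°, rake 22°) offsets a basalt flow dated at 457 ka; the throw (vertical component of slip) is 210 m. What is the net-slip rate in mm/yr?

dip-slip = throw / sin(dip) = 210 / sin(42.5°) = 310.8 m
net slip = dip-slip / sin(rake) = 310.8 / sin(22°) = 829.8 m
rate = 829.8 m / 457 ka = 0.00182 m/yr = 1.82 mm/yr

1.82 mm/yr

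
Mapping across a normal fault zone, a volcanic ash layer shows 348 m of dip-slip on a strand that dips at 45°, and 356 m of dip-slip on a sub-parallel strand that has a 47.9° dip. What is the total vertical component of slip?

510 m

throw_A = 348 × sin(45°) = 246.1 m
throw_B = 356 × sin(47.9°) = 264.1 m
total = 246.1 + 264.1 = 510 m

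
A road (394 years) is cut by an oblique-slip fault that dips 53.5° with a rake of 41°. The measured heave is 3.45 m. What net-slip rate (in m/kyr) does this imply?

22.4 m/kyr

dip-slip = heave / cos(dip) = 3.45 / cos(53.5°) = 5.800 m
net slip = dip-slip / sin(rake) = 5.800 / sin(41°) = 8.841 m
rate = 8.841 m / 394 years = 0.0224 m/yr = 22.4 m/kyr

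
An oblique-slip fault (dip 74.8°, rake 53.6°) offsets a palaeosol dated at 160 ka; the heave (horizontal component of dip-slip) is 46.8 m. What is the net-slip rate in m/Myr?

dip-slip = heave / cos(dip) = 46.8 / cos(74.8°) = 178.5 m
net slip = dip-slip / sin(rake) = 178.5 / sin(53.6°) = 221.8 m
rate = 221.8 m / 160 ka = 0.00139 m/yr = 1390 m/Myr

1390 m/Myr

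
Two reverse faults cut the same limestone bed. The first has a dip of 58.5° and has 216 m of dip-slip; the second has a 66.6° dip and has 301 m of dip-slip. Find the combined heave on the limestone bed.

232 m

heave_A = 216 × cos(58.5°) = 112.9 m
heave_B = 301 × cos(66.6°) = 119.5 m
total = 112.9 + 119.5 = 232 m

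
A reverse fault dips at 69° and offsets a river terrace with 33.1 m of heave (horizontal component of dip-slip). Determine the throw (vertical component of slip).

86.2 m

throw = heave × tan(dip) = 33.1 × tan(69°) = 86.2 m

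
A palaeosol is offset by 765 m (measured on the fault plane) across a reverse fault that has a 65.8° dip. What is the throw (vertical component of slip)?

698 m

throw = dip-slip × sin(dip) = 765 m × sin(65.8°) = 698 m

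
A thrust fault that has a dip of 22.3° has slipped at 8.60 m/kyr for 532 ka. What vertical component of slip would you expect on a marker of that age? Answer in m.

dip-slip = rate × time = 8.60 m/kyr × 532 ka = 4575 m
throw = dip-slip × sin(dip) = 4575 × sin(22.3°) = 1740 m

1740 m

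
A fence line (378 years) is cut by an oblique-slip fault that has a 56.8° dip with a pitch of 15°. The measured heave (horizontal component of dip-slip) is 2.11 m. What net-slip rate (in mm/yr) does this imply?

39.4 mm/yr

dip-slip = heave / cos(dip) = 2.11 / cos(56.8°) = 3.853 m
net slip = dip-slip / sin(rake) = 3.853 / sin(15°) = 14.89 m
rate = 14.89 m / 378 years = 0.0394 m/yr = 39.4 mm/yr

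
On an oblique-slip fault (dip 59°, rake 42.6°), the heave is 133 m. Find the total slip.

dip-slip = heave / cos(dip) = 133 / cos(59°) = 258.2 m
net slip = dip-slip / sin(rake) = 258.2 / sin(42.6°) = 382 m

382 m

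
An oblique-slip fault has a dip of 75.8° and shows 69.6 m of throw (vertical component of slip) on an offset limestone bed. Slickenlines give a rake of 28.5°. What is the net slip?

dip-slip = throw / sin(dip) = 69.6 / sin(75.8°) = 71.79 m
net slip = dip-slip / sin(rake) = 71.79 / sin(28.5°) = 150 m

150 m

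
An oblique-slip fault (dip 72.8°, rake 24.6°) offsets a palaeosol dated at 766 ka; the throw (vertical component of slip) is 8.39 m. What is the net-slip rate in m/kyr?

0.0275 m/kyr

dip-slip = throw / sin(dip) = 8.39 / sin(72.8°) = 8.783 m
net slip = dip-slip / sin(rake) = 8.783 / sin(24.6°) = 21.10 m
rate = 21.10 m / 766 ka = 0.0000275 m/yr = 0.0275 m/kyr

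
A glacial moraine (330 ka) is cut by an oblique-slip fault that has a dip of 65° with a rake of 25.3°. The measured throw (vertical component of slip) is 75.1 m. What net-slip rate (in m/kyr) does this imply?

0.588 m/kyr

dip-slip = throw / sin(dip) = 75.1 / sin(65°) = 82.86 m
net slip = dip-slip / sin(rake) = 82.86 / sin(25.3°) = 193.9 m
rate = 193.9 m / 330 ka = 0.000588 m/yr = 0.588 m/kyr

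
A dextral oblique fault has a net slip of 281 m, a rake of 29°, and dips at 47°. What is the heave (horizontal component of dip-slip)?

dip-slip = net slip × sin(rake) = 281 m × sin(29°) = 136.2 m
heave = dip-slip × cos(dip) = 136.2 × cos(47°) = 92.9 m

92.9 m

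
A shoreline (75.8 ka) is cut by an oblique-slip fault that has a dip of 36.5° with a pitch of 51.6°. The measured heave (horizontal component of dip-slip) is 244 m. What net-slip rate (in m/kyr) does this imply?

5.11 m/kyr

dip-slip = heave / cos(dip) = 244 / cos(36.5°) = 303.5 m
net slip = dip-slip / sin(rake) = 303.5 / sin(51.6°) = 387.3 m
rate = 387.3 m / 75.8 ka = 0.00511 m/yr = 5.11 m/kyr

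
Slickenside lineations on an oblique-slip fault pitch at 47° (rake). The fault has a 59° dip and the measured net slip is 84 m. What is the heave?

31.6 m

dip-slip = net slip × sin(rake) = 84 m × sin(47°) = 61.43 m
heave = dip-slip × cos(dip) = 61.43 × cos(59°) = 31.6 m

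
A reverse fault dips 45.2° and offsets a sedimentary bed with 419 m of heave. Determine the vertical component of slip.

422 m

throw = heave × tan(dip) = 419 × tan(45.2°) = 422 m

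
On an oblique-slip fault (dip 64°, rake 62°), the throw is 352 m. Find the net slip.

dip-slip = throw / sin(dip) = 352 / sin(64°) = 391.6 m
net slip = dip-slip / sin(rake) = 391.6 / sin(62°) = 444 m

444 m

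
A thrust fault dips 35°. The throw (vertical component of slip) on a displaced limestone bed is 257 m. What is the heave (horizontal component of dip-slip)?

heave = throw / tan(dip) = 257 / tan(35°) = 367 m

367 m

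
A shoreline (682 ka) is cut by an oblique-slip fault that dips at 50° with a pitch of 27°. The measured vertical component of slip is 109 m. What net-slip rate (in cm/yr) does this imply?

0.0460 cm/yr

dip-slip = throw / sin(dip) = 109 / sin(50°) = 142.3 m
net slip = dip-slip / sin(rake) = 142.3 / sin(27°) = 313.4 m
rate = 313.4 m / 682 ka = 0.000460 m/yr = 0.0460 cm/yr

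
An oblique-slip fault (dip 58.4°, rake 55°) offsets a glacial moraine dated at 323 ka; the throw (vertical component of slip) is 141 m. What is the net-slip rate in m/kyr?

dip-slip = throw / sin(dip) = 141 / sin(58.4°) = 165.5 m
net slip = dip-slip / sin(rake) = 165.5 / sin(55°) = 202.1 m
rate = 202.1 m / 323 ka = 0.000626 m/yr = 0.626 m/kyr

0.626 m/kyr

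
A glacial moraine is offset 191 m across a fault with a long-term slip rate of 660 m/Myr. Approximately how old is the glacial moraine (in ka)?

age = offset / rate = 191 m / (660 m/Myr) = 289000 yr = 289 ka

289 ka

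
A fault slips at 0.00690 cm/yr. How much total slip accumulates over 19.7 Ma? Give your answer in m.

1360 m

slip = rate × time = 0.00690 cm/yr × 19.7 Ma = 1360 m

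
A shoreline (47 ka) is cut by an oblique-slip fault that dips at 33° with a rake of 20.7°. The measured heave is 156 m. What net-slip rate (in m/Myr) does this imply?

11200 m/Myr

dip-slip = heave / cos(dip) = 156 / cos(33°) = 186 m
net slip = dip-slip / sin(rake) = 186 / sin(20.7°) = 526.2 m
rate = 526.2 m / 47 ka = 0.0112 m/yr = 11200 m/Myr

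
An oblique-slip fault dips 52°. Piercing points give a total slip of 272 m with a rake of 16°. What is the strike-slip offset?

261 m

strike-slip = net slip × cos(rake) = 272 m × cos(16°) = 261 m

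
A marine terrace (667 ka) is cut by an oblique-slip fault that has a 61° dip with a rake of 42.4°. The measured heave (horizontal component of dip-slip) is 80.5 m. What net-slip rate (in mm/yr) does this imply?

dip-slip = heave / cos(dip) = 80.5 / cos(61°) = 166 m
net slip = dip-slip / sin(rake) = 166 / sin(42.4°) = 246.2 m
rate = 246.2 m / 667 ka = 0.000369 m/yr = 0.369 mm/yr

0.369 mm/yr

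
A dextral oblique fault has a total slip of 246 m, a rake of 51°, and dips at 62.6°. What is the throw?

dip-slip = net slip × sin(rake) = 246 m × sin(51°) = 191.2 m
throw = dip-slip × sin(dip) = 191.2 × sin(62.6°) = 170 m

170 m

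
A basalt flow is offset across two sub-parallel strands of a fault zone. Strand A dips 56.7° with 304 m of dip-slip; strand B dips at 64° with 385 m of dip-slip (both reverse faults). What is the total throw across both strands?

600 m

throw_A = 304 × sin(56.7°) = 254.1 m
throw_B = 385 × sin(64°) = 346 m
total = 254.1 + 346 = 600 m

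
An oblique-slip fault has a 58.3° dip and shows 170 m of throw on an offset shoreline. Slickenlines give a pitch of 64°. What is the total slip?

222 m

dip-slip = throw / sin(dip) = 170 / sin(58.3°) = 199.8 m
net slip = dip-slip / sin(rake) = 199.8 / sin(64°) = 222 m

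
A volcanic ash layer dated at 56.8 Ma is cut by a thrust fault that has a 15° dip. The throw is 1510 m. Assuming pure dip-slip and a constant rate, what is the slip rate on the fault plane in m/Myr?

103 m/Myr

dip-slip = throw / sin(dip) = 1510 m / sin(15°) = 5834 m
rate = 5834 m / 56.8 Ma = 0.000103 m/yr = 103 m/Myr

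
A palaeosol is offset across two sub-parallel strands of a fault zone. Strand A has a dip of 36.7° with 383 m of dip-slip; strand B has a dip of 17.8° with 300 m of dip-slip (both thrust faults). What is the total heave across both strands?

593 m

heave_A = 383 × cos(36.7°) = 307.1 m
heave_B = 300 × cos(17.8°) = 285.6 m
total = 307.1 + 285.6 = 593 m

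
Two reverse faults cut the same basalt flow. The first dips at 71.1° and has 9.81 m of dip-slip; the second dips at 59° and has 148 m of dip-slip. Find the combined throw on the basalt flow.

throw_A = 9.81 × sin(71.1°) = 9.281 m
throw_B = 148 × sin(59°) = 126.9 m
total = 9.281 + 126.9 = 136 m

136 m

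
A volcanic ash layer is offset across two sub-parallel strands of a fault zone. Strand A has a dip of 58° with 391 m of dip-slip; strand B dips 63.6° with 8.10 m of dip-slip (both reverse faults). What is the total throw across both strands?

339 m

throw_A = 391 × sin(58°) = 331.6 m
throw_B = 8.10 × sin(63.6°) = 7.255 m
total = 331.6 + 7.255 = 339 m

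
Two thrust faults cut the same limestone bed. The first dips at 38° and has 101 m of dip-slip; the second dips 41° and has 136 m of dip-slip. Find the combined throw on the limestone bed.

throw_A = 101 × sin(38°) = 62.18 m
throw_B = 136 × sin(41°) = 89.22 m
total = 62.18 + 89.22 = 151 m

151 m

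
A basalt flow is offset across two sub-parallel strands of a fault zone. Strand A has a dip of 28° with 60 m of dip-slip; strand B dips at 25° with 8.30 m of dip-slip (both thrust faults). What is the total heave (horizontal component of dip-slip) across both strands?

60.5 m

heave_A = 60 × cos(28°) = 52.98 m
heave_B = 8.30 × cos(25°) = 7.522 m
total = 52.98 + 7.522 = 60.5 m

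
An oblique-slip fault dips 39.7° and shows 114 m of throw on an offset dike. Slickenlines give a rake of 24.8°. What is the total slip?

dip-slip = throw / sin(dip) = 114 / sin(39.7°) = 178.5 m
net slip = dip-slip / sin(rake) = 178.5 / sin(24.8°) = 425 m

425 m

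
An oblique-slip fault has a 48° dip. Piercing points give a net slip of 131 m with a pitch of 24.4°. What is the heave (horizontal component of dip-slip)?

dip-slip = net slip × sin(rake) = 131 m × sin(24.4°) = 54.12 m
heave = dip-slip × cos(dip) = 54.12 × cos(48°) = 36.2 m

36.2 m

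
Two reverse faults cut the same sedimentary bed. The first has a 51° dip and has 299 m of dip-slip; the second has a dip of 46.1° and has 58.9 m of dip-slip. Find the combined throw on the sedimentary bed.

275 m

throw_A = 299 × sin(51°) = 232.4 m
throw_B = 58.9 × sin(46.1°) = 42.44 m
total = 232.4 + 42.44 = 275 m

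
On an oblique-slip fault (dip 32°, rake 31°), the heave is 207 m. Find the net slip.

dip-slip = heave / cos(dip) = 207 / cos(32°) = 244.1 m
net slip = dip-slip / sin(rake) = 244.1 / sin(31°) = 474 m

474 m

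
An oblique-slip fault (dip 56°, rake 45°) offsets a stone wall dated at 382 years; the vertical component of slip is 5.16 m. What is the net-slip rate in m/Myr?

23000 m/Myr

dip-slip = throw / sin(dip) = 5.16 / sin(56°) = 6.224 m
net slip = dip-slip / sin(rake) = 6.224 / sin(45°) = 8.802 m
rate = 8.802 m / 382 years = 0.0230 m/yr = 23000 m/Myr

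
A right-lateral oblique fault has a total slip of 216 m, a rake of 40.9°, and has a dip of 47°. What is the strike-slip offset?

strike-slip = net slip × cos(rake) = 216 m × cos(40.9°) = 163 m

163 m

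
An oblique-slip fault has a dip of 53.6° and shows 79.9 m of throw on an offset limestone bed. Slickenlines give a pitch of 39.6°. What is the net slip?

dip-slip = throw / sin(dip) = 79.9 / sin(53.6°) = 99.27 m
net slip = dip-slip / sin(rake) = 99.27 / sin(39.6°) = 156 m

156 m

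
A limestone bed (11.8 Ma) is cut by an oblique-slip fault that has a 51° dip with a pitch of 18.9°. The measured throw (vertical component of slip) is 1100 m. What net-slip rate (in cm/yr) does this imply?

dip-slip = throw / sin(dip) = 1100 / sin(51°) = 1415 m
net slip = dip-slip / sin(rake) = 1415 / sin(18.9°) = 4370 m
rate = 4370 m / 11.8 Ma = 0.000370 m/yr = 0.0370 cm/yr

0.0370 cm/yr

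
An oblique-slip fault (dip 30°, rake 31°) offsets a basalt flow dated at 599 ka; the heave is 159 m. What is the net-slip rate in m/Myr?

595 m/Myr

dip-slip = heave / cos(dip) = 159 / cos(30°) = 183.6 m
net slip = dip-slip / sin(rake) = 183.6 / sin(31°) = 356.5 m
rate = 356.5 m / 599 ka = 0.000595 m/yr = 595 m/Myr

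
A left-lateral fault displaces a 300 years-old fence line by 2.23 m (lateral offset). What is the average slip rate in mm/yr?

7.43 mm/yr

rate = 2.23 m / 300 years = 0.00743 m/yr = 7.43 mm/yr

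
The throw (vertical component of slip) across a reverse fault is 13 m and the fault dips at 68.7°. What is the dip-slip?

dip-slip = throw / sin(dip) = 13 / sin(68.7°) = 14 m

14 m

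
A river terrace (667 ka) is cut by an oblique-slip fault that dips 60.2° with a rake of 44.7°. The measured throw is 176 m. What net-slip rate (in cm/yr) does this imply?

dip-slip = throw / sin(dip) = 176 / sin(60.2°) = 202.8 m
net slip = dip-slip / sin(rake) = 202.8 / sin(44.7°) = 288.3 m
rate = 288.3 m / 667 ka = 0.000432 m/yr = 0.0432 cm/yr

0.0432 cm/yr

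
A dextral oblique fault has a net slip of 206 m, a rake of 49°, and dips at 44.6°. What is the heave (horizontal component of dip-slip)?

111 m

dip-slip = net slip × sin(rake) = 206 m × sin(49°) = 155.5 m
heave = dip-slip × cos(dip) = 155.5 × cos(44.6°) = 111 m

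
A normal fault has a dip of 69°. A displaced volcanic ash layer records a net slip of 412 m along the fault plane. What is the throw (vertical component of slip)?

385 m

throw = dip-slip × sin(dip) = 412 m × sin(69°) = 385 m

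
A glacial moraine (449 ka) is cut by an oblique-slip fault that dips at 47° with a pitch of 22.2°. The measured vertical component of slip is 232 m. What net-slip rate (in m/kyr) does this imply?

1.87 m/kyr

dip-slip = throw / sin(dip) = 232 / sin(47°) = 317.2 m
net slip = dip-slip / sin(rake) = 317.2 / sin(22.2°) = 839.6 m
rate = 839.6 m / 449 ka = 0.00187 m/yr = 1.87 m/kyr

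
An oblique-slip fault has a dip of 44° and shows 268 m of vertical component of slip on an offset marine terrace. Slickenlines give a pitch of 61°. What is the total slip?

441 m

dip-slip = throw / sin(dip) = 268 / sin(44°) = 385.8 m
net slip = dip-slip / sin(rake) = 385.8 / sin(61°) = 441 m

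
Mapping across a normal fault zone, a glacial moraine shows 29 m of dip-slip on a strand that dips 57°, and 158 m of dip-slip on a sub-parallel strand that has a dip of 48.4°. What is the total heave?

121 m

heave_A = 29 × cos(57°) = 15.79 m
heave_B = 158 × cos(48.4°) = 104.9 m
total = 15.79 + 104.9 = 121 m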